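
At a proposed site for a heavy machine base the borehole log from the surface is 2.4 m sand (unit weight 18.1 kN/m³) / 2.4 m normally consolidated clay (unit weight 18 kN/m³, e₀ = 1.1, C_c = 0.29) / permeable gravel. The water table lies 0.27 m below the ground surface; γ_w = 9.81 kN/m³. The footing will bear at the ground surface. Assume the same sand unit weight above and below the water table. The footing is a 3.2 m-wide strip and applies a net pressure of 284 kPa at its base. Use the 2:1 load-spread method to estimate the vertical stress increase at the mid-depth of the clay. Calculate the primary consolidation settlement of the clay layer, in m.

Mid-depth of clay below the ground surface: z = 2.4 + 2.4/2 = 3.6 m.
Total vertical stress at mid-clay: σ_v = 18.1×2.4 + 18×1.2 = 65.04 kPa.
Pore pressure: u = 9.81×(3.6 − 0.27) = 32.667 kPa.
Initial effective stress: σ'_0 = σ_v − u = 65.04 − 32.667 = 32.373 kPa.
Stress increase at mid-clay by the 2:1 spreading method:
Δσ = qB/(B+z) = 284×3.2/(3.2+3.6) = 133.65 kPa
Final effective stress: σ'_f = σ'_0 + Δσ = 32.373 + 133.65 = 166.02 kPa.
Normally consolidated clay, so the full stress increment lies on the virgin compression line:
S_c = C_c·H/(1+e₀)·log₁₀(σ'_f/σ'_0) = 0.29×2.4/(1+1.1)×log₁₀(166.02/32.373)
    = 0.33143 × 0.70998 = 0.2353 m

S_c ≈ 0.235 m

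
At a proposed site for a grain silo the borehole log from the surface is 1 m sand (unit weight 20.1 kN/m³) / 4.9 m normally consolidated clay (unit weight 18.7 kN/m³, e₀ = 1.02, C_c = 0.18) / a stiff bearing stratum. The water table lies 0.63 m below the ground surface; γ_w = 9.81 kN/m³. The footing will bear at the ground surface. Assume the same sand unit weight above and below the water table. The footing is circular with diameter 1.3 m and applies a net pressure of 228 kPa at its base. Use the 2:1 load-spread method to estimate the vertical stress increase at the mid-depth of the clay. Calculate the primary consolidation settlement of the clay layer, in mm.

S_c ≈ 70 mm

Mid-depth of clay below the ground surface: z = 1 + 4.9/2 = 3.45 m.
Total vertical stress at mid-clay: σ_v = 20.1×1 + 18.7×2.45 = 65.915 kPa.
Pore pressure: u = 9.81×(3.45 − 0.63) = 27.664 kPa.
Initial effective stress: σ'_0 = σ_v − u = 65.915 − 27.664 = 38.251 kPa.
Stress increase at mid-clay by the 2:1 spreading method:
Δσ ≈ qD²/(D+z)² = 228×1.3²/(1.3+3.45)² = 17.078 kPa
Final effective stress: σ'_f = σ'_0 + Δσ = 38.251 + 17.078 = 55.329 kPa.
Normally consolidated clay, so the full stress increment lies on the virgin compression line:
S_c = C_c·H/(1+e₀)·log₁₀(σ'_f/σ'_0) = 0.18×4.9/(1+1.02)×log₁₀(55.329/38.251)
    = 0.43663 × 0.16031 = 0.07 m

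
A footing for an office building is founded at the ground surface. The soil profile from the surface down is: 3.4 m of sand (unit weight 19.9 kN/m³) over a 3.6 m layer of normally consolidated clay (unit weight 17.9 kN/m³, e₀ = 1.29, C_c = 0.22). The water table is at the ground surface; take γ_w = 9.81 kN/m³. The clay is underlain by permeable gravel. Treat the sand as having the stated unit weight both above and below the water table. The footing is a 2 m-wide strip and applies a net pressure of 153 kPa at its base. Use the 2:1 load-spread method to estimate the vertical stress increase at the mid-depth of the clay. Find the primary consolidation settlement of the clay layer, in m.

Mid-depth of clay below the ground surface: z = 3.4 + 3.6/2 = 5.2 m.
Total vertical stress at mid-clay: σ_v = 19.9×3.4 + 17.9×1.8 = 99.88 kPa.
Pore pressure: u = 9.81×(5.2 − 0) = 51.012 kPa.
Initial effective stress: σ'_0 = σ_v − u = 99.88 − 51.012 = 48.868 kPa.
Stress increase at mid-clay by the 2:1 spreading method:
Δσ = qB/(B+z) = 153×2/(2+5.2) = 42.5 kPa
Final effective stress: σ'_f = σ'_0 + Δσ = 48.868 + 42.5 = 91.368 kPa.
Normally consolidated clay, so the full stress increment lies on the virgin compression line:
S_c = C_c·H/(1+e₀)·log₁₀(σ'_f/σ'_0) = 0.22×3.6/(1+1.29)×log₁₀(91.368/48.868)
    = 0.34585 × 0.27177 = 0.09399 m

S_c ≈ 0.094 m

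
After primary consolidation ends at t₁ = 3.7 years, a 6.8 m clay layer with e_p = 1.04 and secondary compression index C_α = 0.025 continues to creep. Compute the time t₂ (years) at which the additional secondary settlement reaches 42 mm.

S_s = C_α·H/(1+e_p)·log₁₀(t₂/t₁) ⇒ log₁₀(t₂/t₁) = S_s·(1+e_p)/(C_α·H).
log₁₀(t₂/t₁) = 0.042 × (1+1.04) / (0.025×6.8) = 0.504
t₂ = t₁ × 10^0.504 = 3.7 × 3.192 = 11.81 years

t₂ ≈ 11.8 years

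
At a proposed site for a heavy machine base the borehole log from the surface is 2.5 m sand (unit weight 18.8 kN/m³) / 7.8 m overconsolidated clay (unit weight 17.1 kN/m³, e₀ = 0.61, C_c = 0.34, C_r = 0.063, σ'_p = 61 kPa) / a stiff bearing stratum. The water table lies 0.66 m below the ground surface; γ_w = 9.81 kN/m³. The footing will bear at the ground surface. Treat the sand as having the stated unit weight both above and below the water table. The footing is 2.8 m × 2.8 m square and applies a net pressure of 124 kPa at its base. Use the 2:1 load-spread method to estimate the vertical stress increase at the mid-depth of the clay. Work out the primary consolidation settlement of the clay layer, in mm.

Mid-depth of clay below the ground surface: z = 2.5 + 7.8/2 = 6.4 m.
Total vertical stress at mid-clay: σ_v = 18.8×2.5 + 17.1×3.9 = 113.69 kPa.
Pore pressure: u = 9.81×(6.4 − 0.66) = 56.309 kPa.
Initial effective stress: σ'_0 = σ_v − u = 113.69 − 56.309 = 57.381 kPa.
Stress increase at mid-clay by the 2:1 spreading method:
Δσ = qBL/((B+z)(L+z)) = 124×2.8×2.8/((2.8+6.4)(2.8+6.4)) = 11.486 kPa
Final effective stress: σ'_f = 57.381 + 11.486 = 68.867 kPa.
σ'_f = 68.867 > σ'_p = 61 kPa, so the stress path crosses the preconsolidation pressure — recompression up to σ'_p, then virgin compression beyond:
S_c = H/(1+e₀)·[C_r·log₁₀(σ'_p/σ'_0) + C_c·log₁₀(σ'_f/σ'_p)]
    = 7.8/1.61 × [0.063×log₁₀(61/57.381) + 0.34×log₁₀(68.867/61)]
    = 4.8447 × [0.0016734 + 0.017912] = 0.09489 m

S_c ≈ 94.9 mm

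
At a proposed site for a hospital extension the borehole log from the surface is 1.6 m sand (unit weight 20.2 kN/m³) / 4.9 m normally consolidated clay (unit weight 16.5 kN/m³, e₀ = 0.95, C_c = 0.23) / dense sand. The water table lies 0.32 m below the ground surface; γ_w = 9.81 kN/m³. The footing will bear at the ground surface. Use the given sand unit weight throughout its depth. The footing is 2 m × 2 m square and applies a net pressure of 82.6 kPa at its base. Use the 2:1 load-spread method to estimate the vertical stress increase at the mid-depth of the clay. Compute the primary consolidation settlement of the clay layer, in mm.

S_c ≈ 55.9 mm

Mid-depth of clay below the ground surface: z = 1.6 + 4.9/2 = 4.05 m.
Total vertical stress at mid-clay: σ_v = 20.2×1.6 + 16.5×2.45 = 72.745 kPa.
Pore pressure: u = 9.81×(4.05 − 0.32) = 36.591 kPa.
Initial effective stress: σ'_0 = σ_v − u = 72.745 − 36.591 = 36.154 kPa.
Stress increase at mid-clay by the 2:1 spreading method:
Δσ = qBL/((B+z)(L+z)) = 82.6×2×2/((2+4.05)(2+4.05)) = 9.0267 kPa
Final effective stress: σ'_f = σ'_0 + Δσ = 36.154 + 9.0267 = 45.181 kPa.
Normally consolidated clay, so the full stress increment lies on the virgin compression line:
S_c = C_c·H/(1+e₀)·log₁₀(σ'_f/σ'_0) = 0.23×4.9/(1+0.95)×log₁₀(45.181/36.154)
    = 0.57795 × 0.096799 = 0.05594 m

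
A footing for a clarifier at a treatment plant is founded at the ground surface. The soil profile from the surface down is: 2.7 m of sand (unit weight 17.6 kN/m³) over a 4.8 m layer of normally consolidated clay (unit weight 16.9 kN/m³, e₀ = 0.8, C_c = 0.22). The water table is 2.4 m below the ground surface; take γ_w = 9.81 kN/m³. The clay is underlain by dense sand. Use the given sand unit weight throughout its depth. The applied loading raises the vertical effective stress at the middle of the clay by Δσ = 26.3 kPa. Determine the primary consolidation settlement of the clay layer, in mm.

Mid-depth of clay below the ground surface: z = 2.7 + 4.8/2 = 5.1 m.
Total vertical stress at mid-clay: σ_v = 17.6×2.7 + 16.9×2.4 = 88.08 kPa.
Pore pressure: u = 9.81×(5.1 − 2.4) = 26.487 kPa.
Initial effective stress: σ'_0 = σ_v − u = 88.08 − 26.487 = 61.593 kPa.
Final effective stress: σ'_f = σ'_0 + Δσ = 61.593 + 26.3 = 87.893 kPa.
Normally consolidated clay, so the full stress increment lies on the virgin compression line:
S_c = C_c·H/(1+e₀)·log₁₀(σ'_f/σ'_0) = 0.22×4.8/(1+0.8)×log₁₀(87.893/61.593)
    = 0.58667 × 0.15442 = 0.09059 m

S_c ≈ 90.6 mm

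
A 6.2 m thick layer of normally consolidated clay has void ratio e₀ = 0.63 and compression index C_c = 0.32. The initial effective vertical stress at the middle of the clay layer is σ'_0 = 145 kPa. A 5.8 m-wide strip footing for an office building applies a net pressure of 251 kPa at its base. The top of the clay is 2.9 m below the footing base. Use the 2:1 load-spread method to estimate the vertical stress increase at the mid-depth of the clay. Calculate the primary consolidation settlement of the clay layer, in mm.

Mid-depth of clay below the footing base: z = 2.9 + 6.2/2 = 6 m.
Stress increase at mid-clay by the 2:1 spreading method:
Δσ = qB/(B+z) = 251×5.8/(5.8+6) = 123.37 kPa
Final effective stress: σ'_f = σ'_0 + Δσ = 145 + 123.37 = 268.37 kPa.
Normally consolidated clay, so the full stress increment lies on the virgin compression line:
S_c = C_c·H/(1+e₀)·log₁₀(σ'_f/σ'_0) = 0.32×6.2/(1+0.63)×log₁₀(268.37/145)
    = 1.2172 × 0.26737 = 0.3254 m

S_c ≈ 325 mm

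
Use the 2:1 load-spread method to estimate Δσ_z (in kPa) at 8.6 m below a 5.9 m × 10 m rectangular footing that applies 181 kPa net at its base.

By the 2:1 method the load spreads at 1 horizontal : 2 vertical, so at depth z the loaded area has grown by z in each plan dimension:
Δσ = qBL/((B+z)(L+z)) = 181×5.9×10/((5.9+8.6)(10+8.6)) = 39.596 kPa

Δσ_z ≈ 39.6 kPa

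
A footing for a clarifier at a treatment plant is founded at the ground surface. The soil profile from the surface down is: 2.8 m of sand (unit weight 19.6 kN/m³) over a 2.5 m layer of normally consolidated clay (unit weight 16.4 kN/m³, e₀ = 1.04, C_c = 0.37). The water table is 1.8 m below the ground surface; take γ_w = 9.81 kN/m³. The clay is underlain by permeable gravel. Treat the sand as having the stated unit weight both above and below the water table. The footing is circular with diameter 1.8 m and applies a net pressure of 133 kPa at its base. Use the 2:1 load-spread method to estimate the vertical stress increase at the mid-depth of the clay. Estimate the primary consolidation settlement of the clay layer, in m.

Mid-depth of clay below the ground surface: z = 2.8 + 2.5/2 = 4.05 m.
Total vertical stress at mid-clay: σ_v = 19.6×2.8 + 16.4×1.25 = 75.38 kPa.
Pore pressure: u = 9.81×(4.05 − 1.8) = 22.073 kPa.
Initial effective stress: σ'_0 = σ_v − u = 75.38 − 22.073 = 53.307 kPa.
Stress increase at mid-clay by the 2:1 spreading method:
Δσ ≈ qD²/(D+z)² = 133×1.8²/(1.8+4.05)² = 12.592 kPa
Final effective stress: σ'_f = σ'_0 + Δσ = 53.307 + 12.592 = 65.899 kPa.
Normally consolidated clay, so the full stress increment lies on the virgin compression line:
S_c = C_c·H/(1+e₀)·log₁₀(σ'_f/σ'_0) = 0.37×2.5/(1+1.04)×log₁₀(65.899/53.307)
    = 0.45343 × 0.092095 = 0.04176 m

S_c ≈ 0.0418 m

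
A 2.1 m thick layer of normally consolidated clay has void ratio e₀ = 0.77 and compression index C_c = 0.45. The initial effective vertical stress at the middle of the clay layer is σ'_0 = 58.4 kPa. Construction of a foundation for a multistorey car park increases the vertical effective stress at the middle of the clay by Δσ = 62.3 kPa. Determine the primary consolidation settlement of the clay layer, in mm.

Final effective stress: σ'_f = σ'_0 + Δσ = 58.4 + 62.3 = 120.7 kPa.
Normally consolidated clay, so the full stress increment lies on the virgin compression line:
S_c = C_c·H/(1+e₀)·log₁₀(σ'_f/σ'_0) = 0.45×2.1/(1+0.77)×log₁₀(120.7/58.4)
    = 0.5339 × 0.31529 = 0.1683 m

S_c ≈ 168 mm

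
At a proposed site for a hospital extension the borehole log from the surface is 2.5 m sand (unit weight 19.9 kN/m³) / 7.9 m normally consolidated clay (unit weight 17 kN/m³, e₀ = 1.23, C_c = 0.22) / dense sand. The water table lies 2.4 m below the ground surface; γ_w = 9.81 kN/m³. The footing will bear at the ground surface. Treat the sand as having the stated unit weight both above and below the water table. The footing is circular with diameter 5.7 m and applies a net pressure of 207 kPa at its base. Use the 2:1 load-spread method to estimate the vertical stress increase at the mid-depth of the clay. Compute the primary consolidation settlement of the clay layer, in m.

S_c ≈ 0.157 m

Mid-depth of clay below the ground surface: z = 2.5 + 7.9/2 = 6.45 m.
Total vertical stress at mid-clay: σ_v = 19.9×2.5 + 17×3.95 = 116.9 kPa.
Pore pressure: u = 9.81×(6.45 − 2.4) = 39.73 kPa.
Initial effective stress: σ'_0 = σ_v − u = 116.9 − 39.73 = 77.17 kPa.
Stress increase at mid-clay by the 2:1 spreading method:
Δσ ≈ qD²/(D+z)² = 207×5.7²/(5.7+6.45)² = 45.558 kPa
Final effective stress: σ'_f = σ'_0 + Δσ = 77.17 + 45.558 = 122.73 kPa.
Normally consolidated clay, so the full stress increment lies on the virgin compression line:
S_c = C_c·H/(1+e₀)·log₁₀(σ'_f/σ'_0) = 0.22×7.9/(1+1.23)×log₁₀(122.73/77.17)
    = 0.77937 × 0.2015 = 0.157 m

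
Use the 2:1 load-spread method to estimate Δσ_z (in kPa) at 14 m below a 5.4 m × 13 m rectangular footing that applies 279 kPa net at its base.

By the 2:1 method the load spreads at 1 horizontal : 2 vertical, so at depth z the loaded area has grown by z in each plan dimension:
Δσ = qBL/((B+z)(L+z)) = 279×5.4×13/((5.4+14)(13+14)) = 37.392 kPa

Δσ_z ≈ 37.4 kPa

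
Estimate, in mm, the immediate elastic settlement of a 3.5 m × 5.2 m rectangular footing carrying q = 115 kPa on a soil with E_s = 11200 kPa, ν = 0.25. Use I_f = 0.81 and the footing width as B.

S_e ≈ 27.3 mm

Immediate (elastic) settlement: S_e = q·B·(1−ν²)/E_s · I_f.
S_e = 115 × 3.5 × (1 − 0.25²) / 11200 × 0.81
    = 115 × 3.5 × 0.9375 / 11200 × 0.81
    = 0.02729 m = 27.29 mm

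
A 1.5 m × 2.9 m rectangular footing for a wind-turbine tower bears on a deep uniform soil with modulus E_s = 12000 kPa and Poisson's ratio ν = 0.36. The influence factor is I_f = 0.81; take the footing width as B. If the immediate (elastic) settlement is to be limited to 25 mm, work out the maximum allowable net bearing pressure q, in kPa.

q ≈ 284 kPa

S_e = q·B·(1−ν²)/E_s · I_f  ⇒  q = S_e·E_s / (B·(1−ν²)·I_f).
q = 0.025 × 12000 / (1.5 × 0.8704 × 0.81) = 283.7 kPa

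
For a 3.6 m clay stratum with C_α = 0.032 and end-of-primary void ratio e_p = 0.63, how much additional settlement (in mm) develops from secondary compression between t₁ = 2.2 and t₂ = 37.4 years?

Secondary compression: S_s = C_α·H/(1+e_p)·log₁₀(t₂/t₁)
S_s = 0.032×3.6/(1+0.63)×log₁₀(37.4/2.2)
    = 0.07067 × 1.23 = 0.08696 m

S_s ≈ 87 mm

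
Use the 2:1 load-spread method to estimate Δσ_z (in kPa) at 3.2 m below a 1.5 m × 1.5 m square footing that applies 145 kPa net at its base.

Δσ_z ≈ 14.8 kPa

By the 2:1 method the load spreads at 1 horizontal : 2 vertical, so at depth z the loaded area has grown by z in each plan dimension:
Δσ = qBL/((B+z)(L+z)) = 145×1.5×1.5/((1.5+3.2)(1.5+3.2)) = 14.769 kPa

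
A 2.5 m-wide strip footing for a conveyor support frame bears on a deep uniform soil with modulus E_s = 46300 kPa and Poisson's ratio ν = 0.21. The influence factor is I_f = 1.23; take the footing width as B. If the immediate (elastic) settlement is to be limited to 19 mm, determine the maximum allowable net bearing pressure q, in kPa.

q ≈ 299 kPa

S_e = q·B·(1−ν²)/E_s · I_f  ⇒  q = S_e·E_s / (B·(1−ν²)·I_f).
q = 0.019 × 46300 / (2.5 × 0.9559 × 1.23) = 299.3 kPa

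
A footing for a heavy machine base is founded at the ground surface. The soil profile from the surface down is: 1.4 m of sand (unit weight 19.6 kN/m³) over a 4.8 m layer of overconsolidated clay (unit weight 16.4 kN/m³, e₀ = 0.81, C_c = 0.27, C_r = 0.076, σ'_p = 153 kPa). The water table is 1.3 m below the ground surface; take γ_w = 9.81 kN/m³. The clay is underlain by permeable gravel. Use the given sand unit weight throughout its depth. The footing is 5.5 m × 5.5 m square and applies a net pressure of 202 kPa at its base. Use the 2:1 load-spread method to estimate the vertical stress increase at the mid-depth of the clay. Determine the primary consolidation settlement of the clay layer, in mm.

Mid-depth of clay below the ground surface: z = 1.4 + 4.8/2 = 3.8 m.
Total vertical stress at mid-clay: σ_v = 19.6×1.4 + 16.4×2.4 = 66.8 kPa.
Pore pressure: u = 9.81×(3.8 − 1.3) = 24.525 kPa.
Initial effective stress: σ'_0 = σ_v − u = 66.8 − 24.525 = 42.275 kPa.
Stress increase at mid-clay by the 2:1 spreading method:
Δσ = qBL/((B+z)(L+z)) = 202×5.5×5.5/((5.5+3.8)(5.5+3.8)) = 70.65 kPa
Final effective stress: σ'_f = 42.275 + 70.65 = 112.93 kPa.
σ'_f = 112.93 ≤ σ'_p = 153 kPa, so the clay remains overconsolidated and only the recompression index applies:
S_c = C_r·H/(1+e₀)·log₁₀(σ'_f/σ'_0) = 0.076×4.8/1.81×log₁₀(112.93/42.275)
    = 0.20154 × 0.42673 = 0.08601 m

S_c ≈ 86 mm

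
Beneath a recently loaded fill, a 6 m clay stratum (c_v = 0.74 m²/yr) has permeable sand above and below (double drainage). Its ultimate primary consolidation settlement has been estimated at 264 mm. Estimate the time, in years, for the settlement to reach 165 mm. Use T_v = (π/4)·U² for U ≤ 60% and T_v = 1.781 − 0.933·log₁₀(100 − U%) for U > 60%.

Drainage path length: H_d = H/2 = 3 m (double drainage).
U = S(t)/S_ult = 165/264 = 0.625.
U > 60%: T_v = 1.781 − 0.933·log₁₀(100 − 62.5) = 0.31243.
t = T_v·H_d²/c_v = 0.31243×3²/0.74 = 3.8 years.

t ≈ 3.8 years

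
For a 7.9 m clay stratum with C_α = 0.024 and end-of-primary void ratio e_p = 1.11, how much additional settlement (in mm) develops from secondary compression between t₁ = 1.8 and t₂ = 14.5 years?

Secondary compression: S_s = C_α·H/(1+e_p)·log₁₀(t₂/t₁)
S_s = 0.024×7.9/(1+1.11)×log₁₀(14.5/1.8)
    = 0.08986 × 0.9061 = 0.08142 m

S_s ≈ 81.4 mm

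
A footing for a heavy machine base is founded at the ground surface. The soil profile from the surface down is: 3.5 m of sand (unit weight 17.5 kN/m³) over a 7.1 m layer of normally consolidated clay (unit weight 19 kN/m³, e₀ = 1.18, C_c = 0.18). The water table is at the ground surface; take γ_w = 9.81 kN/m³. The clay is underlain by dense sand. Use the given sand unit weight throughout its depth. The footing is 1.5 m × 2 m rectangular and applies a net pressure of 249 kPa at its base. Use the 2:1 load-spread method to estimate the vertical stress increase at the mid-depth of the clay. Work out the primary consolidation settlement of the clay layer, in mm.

S_c ≈ 38.3 mm

Mid-depth of clay below the ground surface: z = 3.5 + 7.1/2 = 7.05 m.
Total vertical stress at mid-clay: σ_v = 17.5×3.5 + 19×3.55 = 128.7 kPa.
Pore pressure: u = 9.81×(7.05 − 0) = 69.16 kPa.
Initial effective stress: σ'_0 = σ_v − u = 128.7 − 69.16 = 59.54 kPa.
Stress increase at mid-clay by the 2:1 spreading method:
Δσ = qBL/((B+z)(L+z)) = 249×1.5×2/((1.5+7.05)(2+7.05)) = 9.654 kPa
Final effective stress: σ'_f = σ'_0 + Δσ = 59.54 + 9.654 = 69.194 kPa.
Normally consolidated clay, so the full stress increment lies on the virgin compression line:
S_c = C_c·H/(1+e₀)·log₁₀(σ'_f/σ'_0) = 0.18×7.1/(1+1.18)×log₁₀(69.194/59.54)
    = 0.58624 × 0.06526 = 0.03826 m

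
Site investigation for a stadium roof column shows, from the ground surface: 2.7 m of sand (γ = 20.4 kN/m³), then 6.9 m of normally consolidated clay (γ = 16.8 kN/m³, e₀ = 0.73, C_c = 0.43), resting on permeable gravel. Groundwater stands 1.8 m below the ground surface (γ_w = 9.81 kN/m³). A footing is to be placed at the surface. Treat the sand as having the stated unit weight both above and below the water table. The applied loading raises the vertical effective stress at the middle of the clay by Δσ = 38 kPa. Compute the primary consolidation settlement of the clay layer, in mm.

S_c ≈ 322 mm

Mid-depth of clay below the ground surface: z = 2.7 + 6.9/2 = 6.15 m.
Total vertical stress at mid-clay: σ_v = 20.4×2.7 + 16.8×3.45 = 113.04 kPa.
Pore pressure: u = 9.81×(6.15 − 1.8) = 42.673 kPa.
Initial effective stress: σ'_0 = σ_v − u = 113.04 − 42.673 = 70.367 kPa.
Final effective stress: σ'_f = σ'_0 + Δσ = 70.367 + 38 = 108.37 kPa.
Normally consolidated clay, so the full stress increment lies on the virgin compression line:
S_c = C_c·H/(1+e₀)·log₁₀(σ'_f/σ'_0) = 0.43×6.9/(1+0.73)×log₁₀(108.37/70.367)
    = 1.715 × 0.18754 = 0.3216 m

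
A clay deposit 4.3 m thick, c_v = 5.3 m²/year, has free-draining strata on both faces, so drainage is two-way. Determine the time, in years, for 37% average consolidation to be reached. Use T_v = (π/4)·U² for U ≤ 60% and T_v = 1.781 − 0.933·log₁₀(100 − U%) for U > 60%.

t ≈ 0.0938 years

Drainage path length: H_d = H/2 = 2.15 m (double drainage).
U ≤ 60%: T_v = (π/4)·U² = (π/4)×0.37² = 0.10752.
t = T_v·H_d²/c_v = 0.10752×2.15²/5.3 = 0.09378 years.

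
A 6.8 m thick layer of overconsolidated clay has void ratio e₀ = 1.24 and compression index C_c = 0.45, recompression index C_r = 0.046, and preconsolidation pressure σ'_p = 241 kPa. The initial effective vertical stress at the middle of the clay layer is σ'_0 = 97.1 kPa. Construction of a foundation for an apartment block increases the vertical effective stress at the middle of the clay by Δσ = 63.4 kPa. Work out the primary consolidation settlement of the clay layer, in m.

Final effective stress: σ'_f = 97.1 + 63.4 = 160.5 kPa.
σ'_f = 160.5 ≤ σ'_p = 241 kPa, so the clay remains overconsolidated and only the recompression index applies:
S_c = C_r·H/(1+e₀)·log₁₀(σ'_f/σ'_0) = 0.046×6.8/2.24×log₁₀(160.5/97.1)
    = 0.13964 × 0.21826 = 0.03048 m

S_c ≈ 0.0305 m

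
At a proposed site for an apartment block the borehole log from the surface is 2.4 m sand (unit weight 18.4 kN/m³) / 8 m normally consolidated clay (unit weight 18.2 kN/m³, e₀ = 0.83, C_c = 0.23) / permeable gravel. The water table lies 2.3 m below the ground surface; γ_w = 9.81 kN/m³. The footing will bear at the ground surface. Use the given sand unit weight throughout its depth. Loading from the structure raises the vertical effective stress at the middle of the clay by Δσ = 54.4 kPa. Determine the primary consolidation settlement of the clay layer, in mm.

S_c ≈ 234 mm

Mid-depth of clay below the ground surface: z = 2.4 + 8/2 = 6.4 m.
Total vertical stress at mid-clay: σ_v = 18.4×2.4 + 18.2×4 = 116.96 kPa.
Pore pressure: u = 9.81×(6.4 − 2.3) = 40.221 kPa.
Initial effective stress: σ'_0 = σ_v − u = 116.96 − 40.221 = 76.739 kPa.
Final effective stress: σ'_f = σ'_0 + Δσ = 76.739 + 54.4 = 131.14 kPa.
Normally consolidated clay, so the full stress increment lies on the virgin compression line:
S_c = C_c·H/(1+e₀)·log₁₀(σ'_f/σ'_0) = 0.23×8/(1+0.83)×log₁₀(131.14/76.739)
    = 1.0055 × 0.23272 = 0.234 m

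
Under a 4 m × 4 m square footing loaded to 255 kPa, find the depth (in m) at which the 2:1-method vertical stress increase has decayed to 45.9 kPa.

2:1 spreading — at depth z the loaded area has grown by z in each plan dimension:
qB²/(B+z)² = Δσ_z ⇒ z = B(√(q/Δσ_z) − 1) = 4×(√(255/45.9) − 1) = 5.428 m

z ≈ 5.43 m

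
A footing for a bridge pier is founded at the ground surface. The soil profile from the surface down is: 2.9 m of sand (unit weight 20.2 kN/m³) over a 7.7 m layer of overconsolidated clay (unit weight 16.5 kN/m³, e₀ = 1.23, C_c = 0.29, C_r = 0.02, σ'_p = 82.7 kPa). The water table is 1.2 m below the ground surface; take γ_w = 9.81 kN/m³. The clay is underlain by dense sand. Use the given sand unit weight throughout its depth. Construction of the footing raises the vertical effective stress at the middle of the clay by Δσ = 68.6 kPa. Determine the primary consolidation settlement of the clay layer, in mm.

S_c ≈ 223 mm

Mid-depth of clay below the ground surface: z = 2.9 + 7.7/2 = 6.75 m.
Total vertical stress at mid-clay: σ_v = 20.2×2.9 + 16.5×3.85 = 122.1 kPa.
Pore pressure: u = 9.81×(6.75 − 1.2) = 54.446 kPa.
Initial effective stress: σ'_0 = σ_v − u = 122.1 − 54.446 = 67.654 kPa.
Final effective stress: σ'_f = 67.654 + 68.6 = 136.25 kPa.
σ'_f = 136.25 > σ'_p = 82.7 kPa, so the stress path crosses the preconsolidation pressure — recompression up to σ'_p, then virgin compression beyond:
S_c = H/(1+e₀)·[C_r·log₁₀(σ'_p/σ'_0) + C_c·log₁₀(σ'_f/σ'_p)]
    = 7.7/2.23 × [0.02×log₁₀(82.7/67.654) + 0.29×log₁₀(136.25/82.7)]
    = 3.4529 × [0.0017442 + 0.062881] = 0.2231 m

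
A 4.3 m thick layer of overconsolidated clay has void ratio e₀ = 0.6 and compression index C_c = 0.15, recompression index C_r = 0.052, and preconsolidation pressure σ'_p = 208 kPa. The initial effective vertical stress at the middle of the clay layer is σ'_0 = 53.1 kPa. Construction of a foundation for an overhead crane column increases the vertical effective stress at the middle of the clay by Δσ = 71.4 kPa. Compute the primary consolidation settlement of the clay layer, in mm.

S_c ≈ 51.7 mm

Final effective stress: σ'_f = 53.1 + 71.4 = 124.5 kPa.
σ'_f = 124.5 ≤ σ'_p = 208 kPa, so the clay remains overconsolidated and only the recompression index applies:
S_c = C_r·H/(1+e₀)·log₁₀(σ'_f/σ'_0) = 0.052×4.3/1.6×log₁₀(124.5/53.1)
    = 0.13975 × 0.37007 = 0.05172 m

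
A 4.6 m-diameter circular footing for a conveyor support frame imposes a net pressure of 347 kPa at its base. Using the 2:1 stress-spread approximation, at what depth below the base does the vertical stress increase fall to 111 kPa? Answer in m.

2:1 spreading — at depth z the loaded area has grown by z in each plan dimension:
qD²/(D+z)² = Δσ_z ⇒ z = D(√(q/Δσ_z) − 1) = 4.6×(√(347/111) − 1) = 3.533 m

z ≈ 3.53 m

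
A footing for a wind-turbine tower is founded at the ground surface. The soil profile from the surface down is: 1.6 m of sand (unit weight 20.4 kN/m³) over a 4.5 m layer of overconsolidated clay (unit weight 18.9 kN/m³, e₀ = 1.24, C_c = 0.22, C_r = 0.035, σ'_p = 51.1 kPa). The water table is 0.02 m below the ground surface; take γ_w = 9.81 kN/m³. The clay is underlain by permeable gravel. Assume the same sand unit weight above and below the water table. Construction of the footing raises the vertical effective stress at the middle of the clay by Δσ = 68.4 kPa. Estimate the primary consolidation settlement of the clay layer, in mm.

Mid-depth of clay below the ground surface: z = 1.6 + 4.5/2 = 3.85 m.
Total vertical stress at mid-clay: σ_v = 20.4×1.6 + 18.9×2.25 = 75.165 kPa.
Pore pressure: u = 9.81×(3.85 − 0.02) = 37.572 kPa.
Initial effective stress: σ'_0 = σ_v − u = 75.165 − 37.572 = 37.593 kPa.
Final effective stress: σ'_f = 37.593 + 68.4 = 105.99 kPa.
σ'_f = 105.99 > σ'_p = 51.1 kPa, so the stress path crosses the preconsolidation pressure — recompression up to σ'_p, then virgin compression beyond:
S_c = H/(1+e₀)·[C_r·log₁₀(σ'_p/σ'_0) + C_c·log₁₀(σ'_f/σ'_p)]
    = 4.5/2.24 × [0.035×log₁₀(51.1/37.593) + 0.22×log₁₀(105.99/51.1)]
    = 2.0089 × [0.004666 + 0.069706] = 0.1494 m

S_c ≈ 149 mm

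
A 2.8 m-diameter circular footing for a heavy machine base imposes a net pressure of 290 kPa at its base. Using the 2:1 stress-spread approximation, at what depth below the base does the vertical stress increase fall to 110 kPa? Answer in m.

2:1 spreading — at depth z the loaded area has grown by z in each plan dimension:
qD²/(D+z)² = Δσ_z ⇒ z = D(√(q/Δσ_z) − 1) = 2.8×(√(290/110) − 1) = 1.746 m

z ≈ 1.75 m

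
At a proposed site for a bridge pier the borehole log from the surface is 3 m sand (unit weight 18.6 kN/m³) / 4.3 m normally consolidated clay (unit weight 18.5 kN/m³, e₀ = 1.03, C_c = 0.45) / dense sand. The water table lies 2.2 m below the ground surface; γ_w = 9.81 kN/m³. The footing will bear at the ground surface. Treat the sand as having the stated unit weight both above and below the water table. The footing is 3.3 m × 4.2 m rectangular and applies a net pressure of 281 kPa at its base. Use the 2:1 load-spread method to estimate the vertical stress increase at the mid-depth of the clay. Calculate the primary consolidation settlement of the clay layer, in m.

S_c ≈ 0.229 m

Mid-depth of clay below the ground surface: z = 3 + 4.3/2 = 5.15 m.
Total vertical stress at mid-clay: σ_v = 18.6×3 + 18.5×2.15 = 95.575 kPa.
Pore pressure: u = 9.81×(5.15 − 2.2) = 28.94 kPa.
Initial effective stress: σ'_0 = σ_v − u = 95.575 − 28.94 = 66.635 kPa.
Stress increase at mid-clay by the 2:1 spreading method:
Δσ = qBL/((B+z)(L+z)) = 281×3.3×4.2/((3.3+5.15)(4.2+5.15)) = 49.295 kPa
Final effective stress: σ'_f = σ'_0 + Δσ = 66.635 + 49.295 = 115.93 kPa.
Normally consolidated clay, so the full stress increment lies on the virgin compression line:
S_c = C_c·H/(1+e₀)·log₁₀(σ'_f/σ'_0) = 0.45×4.3/(1+1.03)×log₁₀(115.93/66.635)
    = 0.9532 × 0.24049 = 0.2292 m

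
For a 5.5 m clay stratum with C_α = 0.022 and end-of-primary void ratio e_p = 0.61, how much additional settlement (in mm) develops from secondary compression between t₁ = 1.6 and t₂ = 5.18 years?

S_s ≈ 38.3 mm

Secondary compression: S_s = C_α·H/(1+e_p)·log₁₀(t₂/t₁)
S_s = 0.022×5.5/(1+0.61)×log₁₀(5.18/1.6)
    = 0.07516 × 0.5102 = 0.03834 m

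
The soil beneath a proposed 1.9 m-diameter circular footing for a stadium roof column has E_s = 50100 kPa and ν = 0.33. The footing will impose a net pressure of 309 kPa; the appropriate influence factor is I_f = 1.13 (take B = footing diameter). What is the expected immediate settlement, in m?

Immediate (elastic) settlement: S_e = q·B·(1−ν²)/E_s · I_f.
S_e = 309 × 1.9 × (1 − 0.33²) / 50100 × 1.13
    = 309 × 1.9 × 0.8911 / 50100 × 1.13
    = 0.0118 m

S_e ≈ 0.0118 m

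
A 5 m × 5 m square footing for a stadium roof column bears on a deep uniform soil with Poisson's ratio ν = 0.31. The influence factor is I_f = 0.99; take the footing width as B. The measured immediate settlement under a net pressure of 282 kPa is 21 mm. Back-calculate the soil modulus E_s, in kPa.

E_s ≈ 60100 kPa

S_e = q·B·(1−ν²)/E_s · I_f  ⇒  E_s = q·B·(1−ν²)·I_f / S_e.
E_s = 282 × 5 × 0.9039 × 0.99 / 0.021 = 60080 kPa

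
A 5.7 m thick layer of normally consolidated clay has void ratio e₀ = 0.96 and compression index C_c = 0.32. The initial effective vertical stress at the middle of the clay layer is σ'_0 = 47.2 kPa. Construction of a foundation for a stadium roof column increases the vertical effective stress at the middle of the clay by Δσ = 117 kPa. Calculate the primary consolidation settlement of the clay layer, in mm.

Final effective stress: σ'_f = σ'_0 + Δσ = 47.2 + 117 = 164.2 kPa.
Normally consolidated clay, so the full stress increment lies on the virgin compression line:
S_c = C_c·H/(1+e₀)·log₁₀(σ'_f/σ'_0) = 0.32×5.7/(1+0.96)×log₁₀(164.2/47.2)
    = 0.93061 × 0.54143 = 0.5039 m

S_c ≈ 504 mm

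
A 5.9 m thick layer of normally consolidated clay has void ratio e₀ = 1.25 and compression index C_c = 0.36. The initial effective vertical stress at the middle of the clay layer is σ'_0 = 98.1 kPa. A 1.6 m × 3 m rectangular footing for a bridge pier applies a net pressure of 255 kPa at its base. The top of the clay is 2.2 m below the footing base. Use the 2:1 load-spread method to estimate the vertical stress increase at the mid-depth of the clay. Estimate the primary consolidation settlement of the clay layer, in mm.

Mid-depth of clay below the footing base: z = 2.2 + 5.9/2 = 5.15 m.
Stress increase at mid-clay by the 2:1 spreading method:
Δσ = qBL/((B+z)(L+z)) = 255×1.6×3/((1.6+5.15)(3+5.15)) = 22.249 kPa
Final effective stress: σ'_f = σ'_0 + Δσ = 98.1 + 22.249 = 120.35 kPa.
Normally consolidated clay, so the full stress increment lies on the virgin compression line:
S_c = C_c·H/(1+e₀)·log₁₀(σ'_f/σ'_0) = 0.36×5.9/(1+1.25)×log₁₀(120.35/98.1)
    = 0.944 × 0.088777 = 0.08381 m

S_c ≈ 83.8 mm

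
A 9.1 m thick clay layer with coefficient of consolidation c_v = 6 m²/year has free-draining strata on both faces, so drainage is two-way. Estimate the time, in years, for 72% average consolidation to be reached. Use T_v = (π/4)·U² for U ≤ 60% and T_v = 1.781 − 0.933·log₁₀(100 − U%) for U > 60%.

t ≈ 1.49 years

Drainage path length: H_d = H/2 = 4.55 m (double drainage).
U > 60%: T_v = 1.781 − 0.933·log₁₀(100 − 72) = 0.4308.
t = T_v·H_d²/c_v = 0.4308×4.55²/6 = 1.486 years.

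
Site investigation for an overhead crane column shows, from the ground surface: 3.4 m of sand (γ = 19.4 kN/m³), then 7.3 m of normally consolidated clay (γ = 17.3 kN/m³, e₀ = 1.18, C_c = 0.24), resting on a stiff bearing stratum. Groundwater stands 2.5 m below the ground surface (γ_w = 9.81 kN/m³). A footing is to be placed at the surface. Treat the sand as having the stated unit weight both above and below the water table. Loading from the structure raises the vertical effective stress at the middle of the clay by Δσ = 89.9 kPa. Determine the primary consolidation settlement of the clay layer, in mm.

S_c ≈ 253 mm

Mid-depth of clay below the ground surface: z = 3.4 + 7.3/2 = 7.05 m.
Total vertical stress at mid-clay: σ_v = 19.4×3.4 + 17.3×3.65 = 129.1 kPa.
Pore pressure: u = 9.81×(7.05 − 2.5) = 44.636 kPa.
Initial effective stress: σ'_0 = σ_v − u = 129.1 − 44.636 = 84.464 kPa.
Final effective stress: σ'_f = σ'_0 + Δσ = 84.464 + 89.9 = 174.36 kPa.
Normally consolidated clay, so the full stress increment lies on the virgin compression line:
S_c = C_c·H/(1+e₀)·log₁₀(σ'_f/σ'_0) = 0.24×7.3/(1+1.18)×log₁₀(174.36/84.464)
    = 0.80367 × 0.31478 = 0.253 m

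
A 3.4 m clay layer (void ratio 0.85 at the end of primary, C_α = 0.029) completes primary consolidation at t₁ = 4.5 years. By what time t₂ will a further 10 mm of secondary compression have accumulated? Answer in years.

t₂ ≈ 6.93 years

S_s = C_α·H/(1+e_p)·log₁₀(t₂/t₁) ⇒ log₁₀(t₂/t₁) = S_s·(1+e_p)/(C_α·H).
log₁₀(t₂/t₁) = 0.01 × (1+0.85) / (0.029×3.4) = 0.1876
t₂ = t₁ × 10^0.1876 = 4.5 × 1.54 = 6.932 years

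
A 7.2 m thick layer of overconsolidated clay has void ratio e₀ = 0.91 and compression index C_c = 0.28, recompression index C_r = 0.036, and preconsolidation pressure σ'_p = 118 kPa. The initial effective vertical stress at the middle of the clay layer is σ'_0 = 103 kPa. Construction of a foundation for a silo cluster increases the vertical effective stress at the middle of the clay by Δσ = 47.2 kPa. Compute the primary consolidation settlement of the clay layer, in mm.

S_c ≈ 119 mm

Final effective stress: σ'_f = 103 + 47.2 = 150.2 kPa.
σ'_f = 150.2 > σ'_p = 118 kPa, so the stress path crosses the preconsolidation pressure — recompression up to σ'_p, then virgin compression beyond:
S_c = H/(1+e₀)·[C_r·log₁₀(σ'_p/σ'_0) + C_c·log₁₀(σ'_f/σ'_p)]
    = 7.2/1.91 × [0.036×log₁₀(118/103) + 0.28×log₁₀(150.2/118)]
    = 3.7696 × [0.0021256 + 0.029341] = 0.1186 m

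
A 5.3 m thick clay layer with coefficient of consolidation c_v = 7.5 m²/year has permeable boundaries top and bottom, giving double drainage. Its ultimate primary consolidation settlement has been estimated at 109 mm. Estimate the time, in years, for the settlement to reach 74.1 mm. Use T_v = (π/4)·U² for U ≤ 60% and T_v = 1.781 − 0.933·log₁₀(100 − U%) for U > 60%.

Drainage path length: H_d = H/2 = 2.65 m (double drainage).
U = S(t)/S_ult = 74.1/109 = 0.6798.
U > 60%: T_v = 1.781 − 0.933·log₁₀(100 − 67.982) = 0.37646.
t = T_v·H_d²/c_v = 0.37646×2.65²/7.5 = 0.3525 years.

t ≈ 0.352 years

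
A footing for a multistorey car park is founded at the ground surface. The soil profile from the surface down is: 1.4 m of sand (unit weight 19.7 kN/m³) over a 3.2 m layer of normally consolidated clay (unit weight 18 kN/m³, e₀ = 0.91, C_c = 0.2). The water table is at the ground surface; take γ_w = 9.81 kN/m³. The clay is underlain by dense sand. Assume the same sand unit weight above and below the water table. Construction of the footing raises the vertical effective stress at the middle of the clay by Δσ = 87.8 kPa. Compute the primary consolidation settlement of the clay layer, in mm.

Mid-depth of clay below the ground surface: z = 1.4 + 3.2/2 = 3 m.
Total vertical stress at mid-clay: σ_v = 19.7×1.4 + 18×1.6 = 56.38 kPa.
Pore pressure: u = 9.81×(3 − 0) = 29.43 kPa.
Initial effective stress: σ'_0 = σ_v − u = 56.38 − 29.43 = 26.95 kPa.
Final effective stress: σ'_f = σ'_0 + Δσ = 26.95 + 87.8 = 114.75 kPa.
Normally consolidated clay, so the full stress increment lies on the virgin compression line:
S_c = C_c·H/(1+e₀)·log₁₀(σ'_f/σ'_0) = 0.2×3.2/(1+0.91)×log₁₀(114.75/26.95)
    = 0.33508 × 0.62919 = 0.2108 m

S_c ≈ 211 mm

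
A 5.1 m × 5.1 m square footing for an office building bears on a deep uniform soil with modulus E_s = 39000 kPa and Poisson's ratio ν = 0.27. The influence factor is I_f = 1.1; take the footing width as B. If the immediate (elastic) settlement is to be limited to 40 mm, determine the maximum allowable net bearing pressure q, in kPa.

q ≈ 300 kPa

S_e = q·B·(1−ν²)/E_s · I_f  ⇒  q = S_e·E_s / (B·(1−ν²)·I_f).
q = 0.04 × 39000 / (5.1 × 0.9271 × 1.1) = 299.9 kPa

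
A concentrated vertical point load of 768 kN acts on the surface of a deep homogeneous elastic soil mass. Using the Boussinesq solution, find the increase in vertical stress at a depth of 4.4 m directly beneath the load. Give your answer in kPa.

Δσ_z ≈ 18.9 kPa

Boussinesq vertical stress below a point load on an elastic half-space:
Δσ_z = 3P/(2πz²) · [1 + (r/z)²]^(−5/2)
r/z = 0/4.4 = 0; [1+(r/z)²]^(−5/2) = 1.
Δσ_z = 3×768/(2π×4.4²) × 1 = 18.941 × 1 = 18.94 kPa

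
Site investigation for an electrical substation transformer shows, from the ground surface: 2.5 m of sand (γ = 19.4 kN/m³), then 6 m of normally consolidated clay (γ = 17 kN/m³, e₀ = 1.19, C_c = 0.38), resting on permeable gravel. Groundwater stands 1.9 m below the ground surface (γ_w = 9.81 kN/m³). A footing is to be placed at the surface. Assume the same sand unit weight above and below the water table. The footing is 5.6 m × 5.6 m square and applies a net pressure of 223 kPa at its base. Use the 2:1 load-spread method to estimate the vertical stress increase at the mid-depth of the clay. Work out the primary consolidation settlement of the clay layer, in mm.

S_c ≈ 286 mm

Mid-depth of clay below the ground surface: z = 2.5 + 6/2 = 5.5 m.
Total vertical stress at mid-clay: σ_v = 19.4×2.5 + 17×3 = 99.5 kPa.
Pore pressure: u = 9.81×(5.5 − 1.9) = 35.316 kPa.
Initial effective stress: σ'_0 = σ_v − u = 99.5 − 35.316 = 64.184 kPa.
Stress increase at mid-clay by the 2:1 spreading method:
Δσ = qBL/((B+z)(L+z)) = 223×5.6×5.6/((5.6+5.5)(5.6+5.5)) = 56.759 kPa
Final effective stress: σ'_f = σ'_0 + Δσ = 64.184 + 56.759 = 120.94 kPa.
Normally consolidated clay, so the full stress increment lies on the virgin compression line:
S_c = C_c·H/(1+e₀)·log₁₀(σ'_f/σ'_0) = 0.38×6/(1+1.19)×log₁₀(120.94/64.184)
    = 1.0411 × 0.27514 = 0.2864 m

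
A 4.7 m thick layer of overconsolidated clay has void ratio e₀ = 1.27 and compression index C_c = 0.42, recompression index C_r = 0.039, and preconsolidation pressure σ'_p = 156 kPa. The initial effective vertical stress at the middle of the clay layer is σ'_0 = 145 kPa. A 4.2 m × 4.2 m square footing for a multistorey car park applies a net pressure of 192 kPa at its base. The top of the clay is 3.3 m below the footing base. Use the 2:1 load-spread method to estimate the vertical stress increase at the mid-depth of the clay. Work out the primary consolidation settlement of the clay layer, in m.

Mid-depth of clay below the footing base: z = 3.3 + 4.7/2 = 5.65 m.
Stress increase at mid-clay by the 2:1 spreading method:
Δσ = qBL/((B+z)(L+z)) = 192×4.2×4.2/((4.2+5.65)(4.2+5.65)) = 34.908 kPa
Final effective stress: σ'_f = 145 + 34.908 = 179.91 kPa.
σ'_f = 179.91 > σ'_p = 156 kPa, so the stress path crosses the preconsolidation pressure — recompression up to σ'_p, then virgin compression beyond:
S_c = H/(1+e₀)·[C_r·log₁₀(σ'_p/σ'_0) + C_c·log₁₀(σ'_f/σ'_p)]
    = 4.7/2.27 × [0.039×log₁₀(156/145) + 0.42×log₁₀(179.91/156)]
    = 2.0705 × [0.0012385 + 0.026011] = 0.05642 m

S_c ≈ 0.0564 m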